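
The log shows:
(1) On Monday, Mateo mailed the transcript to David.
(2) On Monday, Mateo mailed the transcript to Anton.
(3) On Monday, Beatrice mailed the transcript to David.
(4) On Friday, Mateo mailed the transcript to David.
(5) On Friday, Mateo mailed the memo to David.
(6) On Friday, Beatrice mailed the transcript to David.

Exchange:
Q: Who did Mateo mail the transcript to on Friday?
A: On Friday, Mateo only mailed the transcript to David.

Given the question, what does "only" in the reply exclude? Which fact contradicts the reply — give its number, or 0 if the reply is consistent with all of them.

The question "Who did ... to ...?" targets the recipient, so in the reply the focus falls on "David".
So "only" ranges over recipients; the rest (agent = Mateo, thing = the transcript, setting = on Friday) is presupposed.
No listed fact shares that background with another recipient. Nothing contradicts the reply.
(Fact (1) would refute a reading with focus on the setting — but that is not what the question asks.)

0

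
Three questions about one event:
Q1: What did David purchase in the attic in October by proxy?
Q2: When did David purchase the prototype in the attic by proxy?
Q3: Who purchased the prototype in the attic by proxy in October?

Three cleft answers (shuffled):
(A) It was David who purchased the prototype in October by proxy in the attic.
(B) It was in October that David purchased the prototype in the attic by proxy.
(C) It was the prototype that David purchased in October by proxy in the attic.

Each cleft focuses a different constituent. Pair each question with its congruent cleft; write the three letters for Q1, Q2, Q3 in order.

CBA

Q1 asks about the direct object; cleft (C) focuses "the prototype", which is the direct object — so Q1 → C.
Q2 asks about the time; cleft (B) focuses "in October", which is the time — so Q2 → B.
Q3 asks about the subject (agent); cleft (A) focuses "David", which is the subject (agent) — so Q3 → A.
Mapping: Q1→C, Q2→B, Q3→A.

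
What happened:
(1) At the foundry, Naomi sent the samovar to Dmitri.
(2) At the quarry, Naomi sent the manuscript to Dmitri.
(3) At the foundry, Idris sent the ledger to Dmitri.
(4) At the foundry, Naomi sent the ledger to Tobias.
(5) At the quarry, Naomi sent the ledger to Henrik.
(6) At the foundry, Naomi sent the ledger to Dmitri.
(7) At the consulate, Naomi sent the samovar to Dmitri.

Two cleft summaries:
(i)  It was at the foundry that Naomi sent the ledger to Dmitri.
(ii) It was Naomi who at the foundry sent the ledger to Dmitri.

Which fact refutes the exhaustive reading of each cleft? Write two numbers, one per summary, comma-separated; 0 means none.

0, 3

Summary (i) focuses "at the foundry" (the setting); background Naomi as agent and the ledger as thing and Dmitri as recipient. No fact matches that background with a different setting, so 0.
Summary (ii) focuses "Naomi" (the agent); background the ledger as thing and Dmitri as recipient and at the foundry as setting. Fact (3) matches that background with agent = Idris — refutes (ii).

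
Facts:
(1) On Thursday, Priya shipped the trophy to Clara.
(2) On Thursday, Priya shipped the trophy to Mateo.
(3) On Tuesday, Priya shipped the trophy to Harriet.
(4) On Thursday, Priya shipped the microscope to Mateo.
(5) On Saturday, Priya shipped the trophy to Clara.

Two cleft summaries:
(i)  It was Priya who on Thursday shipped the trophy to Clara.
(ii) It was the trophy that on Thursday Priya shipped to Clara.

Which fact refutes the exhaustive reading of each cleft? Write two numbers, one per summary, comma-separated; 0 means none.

0, 0

Summary (i) focuses "Priya" (the agent); background thing = the trophy, recipient = Clara, setting = on Thursday. No fact matches that background with a different agent, so 0.
Summary (ii) focuses "the trophy" (the thing); background agent = Priya, recipient = Clara, setting = on Thursday. No fact matches that background with a different thing, so 0.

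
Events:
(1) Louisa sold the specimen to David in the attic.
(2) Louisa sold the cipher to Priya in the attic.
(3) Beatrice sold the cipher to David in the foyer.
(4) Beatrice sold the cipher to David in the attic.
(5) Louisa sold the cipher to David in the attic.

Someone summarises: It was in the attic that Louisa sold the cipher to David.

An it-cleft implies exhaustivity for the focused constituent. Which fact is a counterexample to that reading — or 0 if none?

Focus of the cleft: "in the attic" (the setting). Presupposed background: agent = Louisa, thing = the cipher, recipient = David.
Exhaustivity: in the attic is the only setting satisfying that background.
No listed fact matches the background with a different setting. Exhaustivity holds.

0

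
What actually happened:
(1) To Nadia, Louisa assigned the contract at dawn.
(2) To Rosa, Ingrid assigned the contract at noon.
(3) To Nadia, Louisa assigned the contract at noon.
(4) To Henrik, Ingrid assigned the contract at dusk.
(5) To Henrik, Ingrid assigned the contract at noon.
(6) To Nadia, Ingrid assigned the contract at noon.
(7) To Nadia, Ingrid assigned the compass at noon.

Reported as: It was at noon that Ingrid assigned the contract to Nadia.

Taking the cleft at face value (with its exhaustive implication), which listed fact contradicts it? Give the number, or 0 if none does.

The cleft puts "at noon" in focus and presupposes the open proposition with agent = Ingrid, thing = the contract, recipient = Nadia.
The exhaustive reading says no other setting fits that background.
No listed fact matches the background with a different setting. Exhaustivity holds.

0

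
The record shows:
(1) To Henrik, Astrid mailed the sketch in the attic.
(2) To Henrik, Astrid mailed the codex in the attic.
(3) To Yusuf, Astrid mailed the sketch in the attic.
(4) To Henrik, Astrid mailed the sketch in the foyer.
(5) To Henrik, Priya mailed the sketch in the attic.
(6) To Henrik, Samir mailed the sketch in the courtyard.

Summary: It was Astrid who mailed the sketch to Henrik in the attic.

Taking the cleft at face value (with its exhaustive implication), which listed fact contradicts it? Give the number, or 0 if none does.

Focus of the cleft: "Astrid" (the agent). Presupposed background: same thing, recipient, setting (the sketch / Henrik / in the attic).
Exhaustivity: Astrid is the only agent satisfying that background.
But fact (5) also has same thing, recipient, setting (the sketch / Henrik / in the attic), with agent = Priya — so the exhaustive reading fails.

5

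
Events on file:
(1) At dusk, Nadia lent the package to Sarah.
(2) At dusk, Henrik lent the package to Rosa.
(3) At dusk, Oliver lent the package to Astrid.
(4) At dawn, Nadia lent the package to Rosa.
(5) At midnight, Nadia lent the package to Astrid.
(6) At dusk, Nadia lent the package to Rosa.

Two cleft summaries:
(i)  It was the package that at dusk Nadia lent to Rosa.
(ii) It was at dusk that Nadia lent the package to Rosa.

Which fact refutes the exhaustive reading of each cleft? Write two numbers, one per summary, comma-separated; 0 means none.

0, 4

Summary (i) focuses "the package" (the thing); background Nadia as agent and Rosa as recipient and at dusk as setting. No fact matches that background with a different thing, so 0.
Summary (ii) focuses "at dusk" (the setting); background Nadia as agent and the package as thing and Rosa as recipient. Fact (4) matches that background with setting = at dawn — refutes (ii).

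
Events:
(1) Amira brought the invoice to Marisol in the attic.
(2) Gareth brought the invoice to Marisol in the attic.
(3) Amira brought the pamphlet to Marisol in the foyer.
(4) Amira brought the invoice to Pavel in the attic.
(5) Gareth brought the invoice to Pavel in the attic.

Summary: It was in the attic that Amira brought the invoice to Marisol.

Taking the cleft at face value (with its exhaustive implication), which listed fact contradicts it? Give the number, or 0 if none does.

0

Focus of the cleft: "in the attic" (the setting). Presupposed background: Amira as agent and the invoice as thing and Marisol as recipient.
Exhaustivity: in the attic is the only setting satisfying that background.
Every other fact differs from the presupposition on some backgrounded slot, so none challenges the exhaustivity.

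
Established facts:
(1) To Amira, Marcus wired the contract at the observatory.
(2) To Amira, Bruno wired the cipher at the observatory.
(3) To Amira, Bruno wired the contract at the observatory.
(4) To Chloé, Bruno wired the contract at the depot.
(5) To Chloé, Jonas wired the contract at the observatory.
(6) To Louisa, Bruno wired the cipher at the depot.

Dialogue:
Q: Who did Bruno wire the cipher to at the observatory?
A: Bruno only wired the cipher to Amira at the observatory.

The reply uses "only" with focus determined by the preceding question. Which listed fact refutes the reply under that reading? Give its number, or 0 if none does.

0

Answering "Who did ... to ...?" puts focus on the recipient — here, "Amira".
So "only" ranges over recipients; the rest (same agent, thing, setting (Bruno / the cipher / at the observatory)) is presupposed.
No listed fact shares that background with another recipient. Nothing contradicts the reply.
(Fact (3) would refute a reading with focus on the thing — but that is not what the question asks.)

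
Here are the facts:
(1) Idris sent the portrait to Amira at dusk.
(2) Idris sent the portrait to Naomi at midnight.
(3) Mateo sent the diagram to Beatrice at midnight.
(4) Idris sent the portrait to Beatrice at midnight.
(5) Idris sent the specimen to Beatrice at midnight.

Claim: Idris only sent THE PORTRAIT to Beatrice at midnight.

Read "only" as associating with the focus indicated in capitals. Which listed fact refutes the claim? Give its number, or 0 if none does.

5

Focus (in capitals) is "the portrait" — the thing. "Only" excludes alternative things while holding fixed Idris as agent and Beatrice as recipient and at midnight as setting.
Fact (5) shares the background but differs in thing (the specimen) — a counterexample.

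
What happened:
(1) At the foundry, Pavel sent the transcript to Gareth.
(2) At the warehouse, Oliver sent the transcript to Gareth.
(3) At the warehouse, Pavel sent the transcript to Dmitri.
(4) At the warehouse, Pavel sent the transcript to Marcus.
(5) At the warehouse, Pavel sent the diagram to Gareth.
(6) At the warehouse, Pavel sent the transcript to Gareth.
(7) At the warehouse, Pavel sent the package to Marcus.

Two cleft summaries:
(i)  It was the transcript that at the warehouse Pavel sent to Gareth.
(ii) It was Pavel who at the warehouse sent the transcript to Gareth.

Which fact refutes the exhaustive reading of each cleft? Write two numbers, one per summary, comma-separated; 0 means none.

5, 2

(i): focus "the transcript". Looking for same agent, recipient, setting (Pavel / Gareth / at the warehouse) with some other thing — fact (5) has the diagram there. Refuted.
(ii): focus "Pavel". Looking for same thing, recipient, setting (the transcript / Gareth / at the warehouse) with some other agent — fact (2) has Oliver there. Refuted.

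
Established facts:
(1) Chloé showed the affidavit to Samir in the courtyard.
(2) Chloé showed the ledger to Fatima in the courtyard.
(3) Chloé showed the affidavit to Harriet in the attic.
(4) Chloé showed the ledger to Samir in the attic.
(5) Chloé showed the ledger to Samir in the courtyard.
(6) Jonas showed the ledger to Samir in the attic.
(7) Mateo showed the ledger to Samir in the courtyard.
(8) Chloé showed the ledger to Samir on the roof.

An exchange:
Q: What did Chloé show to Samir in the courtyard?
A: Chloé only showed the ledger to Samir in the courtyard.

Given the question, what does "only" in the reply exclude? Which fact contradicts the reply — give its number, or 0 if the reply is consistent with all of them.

The question "What did ...?" targets the thing, so in the reply the focus falls on "the ledger".
"Only" then excludes alternative things while the background — agent = Chloé, recipient = Samir, setting = in the courtyard — is held fixed.
Fact (1) keeps agent = Chloé, recipient = Samir, setting = in the courtyard but has thing = the affidavit; that refutes the reply.
(Fact (4) would refute a reading with focus on the setting — but that is not what the question asks.)

1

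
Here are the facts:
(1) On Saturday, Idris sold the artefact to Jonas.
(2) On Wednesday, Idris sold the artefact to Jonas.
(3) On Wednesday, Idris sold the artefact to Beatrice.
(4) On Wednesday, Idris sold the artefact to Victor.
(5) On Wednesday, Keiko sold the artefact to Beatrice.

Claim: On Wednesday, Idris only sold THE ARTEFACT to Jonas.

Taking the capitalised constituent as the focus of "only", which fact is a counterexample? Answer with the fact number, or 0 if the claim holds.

0

Focus (in capitals) is "the artefact" — the thing. "Only" excludes alternative things while holding fixed Idris as agent and Jonas as recipient and on Wednesday as setting.
Every other fact changes something in the background, not just the thing. Nothing refutes the claim.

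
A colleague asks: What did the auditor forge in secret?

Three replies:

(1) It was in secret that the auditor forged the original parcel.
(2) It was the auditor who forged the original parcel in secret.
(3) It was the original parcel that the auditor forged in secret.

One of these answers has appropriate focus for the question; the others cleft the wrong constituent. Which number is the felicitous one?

The question word "what" targets the direct object.
Option (1) clefts "in secret" — the manner, not what was asked.
Option (2) clefts "the auditor" — the subject (agent), not what was asked.
Option (3) clefts "the original parcel" — that matches what the question asks about.
So the congruent reply is (3).

3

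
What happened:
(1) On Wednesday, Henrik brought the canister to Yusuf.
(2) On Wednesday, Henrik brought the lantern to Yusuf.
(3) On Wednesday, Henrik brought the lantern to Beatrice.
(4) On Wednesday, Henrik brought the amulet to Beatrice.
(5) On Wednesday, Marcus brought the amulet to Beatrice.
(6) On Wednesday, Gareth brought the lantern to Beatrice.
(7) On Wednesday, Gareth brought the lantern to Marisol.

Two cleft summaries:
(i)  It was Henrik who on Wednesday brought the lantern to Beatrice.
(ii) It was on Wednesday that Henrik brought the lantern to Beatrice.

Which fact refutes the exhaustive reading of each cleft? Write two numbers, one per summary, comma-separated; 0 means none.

Summary (i) focuses "Henrik" (the agent); background the lantern as thing and Beatrice as recipient and on Wednesday as setting. Fact (6) matches that background with agent = Gareth — refutes (i).
Summary (ii) focuses "on Wednesday" (the setting); background Henrik as agent and the lantern as thing and Beatrice as recipient. No fact matches that background with a different setting, so 0.

6, 0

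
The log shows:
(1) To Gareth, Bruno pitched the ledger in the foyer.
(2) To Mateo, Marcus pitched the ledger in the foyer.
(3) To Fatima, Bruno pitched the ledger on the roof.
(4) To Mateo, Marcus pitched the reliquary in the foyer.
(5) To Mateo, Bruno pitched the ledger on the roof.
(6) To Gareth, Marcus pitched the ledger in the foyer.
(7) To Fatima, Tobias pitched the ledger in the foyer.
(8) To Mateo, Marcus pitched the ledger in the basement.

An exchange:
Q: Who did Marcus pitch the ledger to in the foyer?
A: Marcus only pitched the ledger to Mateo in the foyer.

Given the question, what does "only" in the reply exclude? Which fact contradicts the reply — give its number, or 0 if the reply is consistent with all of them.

6

Answering "Who did ... to ...?" puts focus on the recipient — here, "Mateo".
So "only" ranges over recipients; the rest (same agent, thing, setting (Marcus / the ledger / in the foyer)) is presupposed.
Fact (6) keeps same agent, thing, setting (Marcus / the ledger / in the foyer) but has recipient = Gareth; that refutes the reply.
(Fact (8) would refute a reading with focus on the setting — but that is not what the question asks.)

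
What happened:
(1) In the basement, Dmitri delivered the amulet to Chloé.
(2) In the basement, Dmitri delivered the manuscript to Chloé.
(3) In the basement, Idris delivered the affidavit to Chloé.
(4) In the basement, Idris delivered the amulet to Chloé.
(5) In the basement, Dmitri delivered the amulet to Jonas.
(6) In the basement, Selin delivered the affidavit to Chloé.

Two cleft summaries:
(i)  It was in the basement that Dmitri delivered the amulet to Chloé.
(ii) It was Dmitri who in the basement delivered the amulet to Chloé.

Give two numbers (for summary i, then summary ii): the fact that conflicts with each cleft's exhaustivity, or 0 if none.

(i): focus "in the basement". No fact shares Dmitri as agent and the amulet as thing and Chloé as recipient with a different setting. 0.
(ii): focus "Dmitri". Looking for the amulet as thing and Chloé as recipient and in the basement as setting with some other agent — fact (4) has Idris there. Refuted.

0, 4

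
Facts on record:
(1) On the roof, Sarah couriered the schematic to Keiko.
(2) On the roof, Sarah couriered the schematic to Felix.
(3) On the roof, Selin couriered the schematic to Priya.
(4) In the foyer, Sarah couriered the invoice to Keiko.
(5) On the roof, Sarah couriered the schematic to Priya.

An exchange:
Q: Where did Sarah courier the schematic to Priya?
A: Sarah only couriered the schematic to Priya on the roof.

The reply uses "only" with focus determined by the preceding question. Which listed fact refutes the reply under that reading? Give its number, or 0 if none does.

The question "Where did ...?" targets the setting, so in the reply the focus falls on "on the roof".
"Only" then excludes alternative settings while the background — Sarah as agent and the schematic as thing and Priya as recipient — is held fixed.
No listed fact shares that background with another setting. Nothing contradicts the reply.
(Fact (1) would refute a reading with focus on the recipient — but that is not what the question asks.)

0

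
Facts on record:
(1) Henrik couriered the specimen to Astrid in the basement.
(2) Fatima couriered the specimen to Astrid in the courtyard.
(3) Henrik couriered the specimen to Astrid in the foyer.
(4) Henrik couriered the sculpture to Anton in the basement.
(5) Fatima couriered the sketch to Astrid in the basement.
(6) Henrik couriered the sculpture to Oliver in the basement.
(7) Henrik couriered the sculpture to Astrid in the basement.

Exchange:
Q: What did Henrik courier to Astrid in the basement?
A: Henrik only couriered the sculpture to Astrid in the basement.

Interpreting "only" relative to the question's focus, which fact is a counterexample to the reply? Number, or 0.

1

Answering "What did ...?" puts focus on the thing — here, "the sculpture".
So "only" ranges over things; the rest (Henrik as agent and Astrid as recipient and in the basement as setting) is presupposed.
Fact (1) keeps Henrik as agent and Astrid as recipient and in the basement as setting but has thing = the specimen; that refutes the reply.
(Fact (4) would refute a reading with focus on the recipient — but that is not what the question asks.)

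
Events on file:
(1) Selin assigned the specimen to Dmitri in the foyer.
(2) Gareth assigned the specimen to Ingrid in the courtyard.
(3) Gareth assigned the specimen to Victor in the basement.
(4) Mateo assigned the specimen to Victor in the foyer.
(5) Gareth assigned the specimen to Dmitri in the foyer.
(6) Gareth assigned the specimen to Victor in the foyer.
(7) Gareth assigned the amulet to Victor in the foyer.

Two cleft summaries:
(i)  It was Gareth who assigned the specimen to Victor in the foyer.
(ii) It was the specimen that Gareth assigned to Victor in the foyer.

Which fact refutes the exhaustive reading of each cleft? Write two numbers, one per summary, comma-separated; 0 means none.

4, 7

Summary (i) focuses "Gareth" (the agent); background same thing, recipient, setting (the specimen / Victor / in the foyer). Fact (4) matches that background with agent = Mateo — refutes (i).
Summary (ii) focuses "the specimen" (the thing); background same agent, recipient, setting (Gareth / Victor / in the foyer). Fact (7) matches that background with thing = the amulet — refutes (ii).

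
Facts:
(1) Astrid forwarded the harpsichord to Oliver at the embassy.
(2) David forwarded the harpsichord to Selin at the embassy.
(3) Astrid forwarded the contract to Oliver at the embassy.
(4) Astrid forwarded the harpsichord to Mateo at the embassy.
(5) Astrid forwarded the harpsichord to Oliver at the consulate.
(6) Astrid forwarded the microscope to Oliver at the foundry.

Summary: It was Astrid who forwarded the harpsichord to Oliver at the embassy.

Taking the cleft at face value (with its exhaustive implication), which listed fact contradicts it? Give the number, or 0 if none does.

Focus of the cleft: "Astrid" (the agent). Presupposed background: same thing, recipient, setting (the harpsichord / Oliver / at the embassy).
Exhaustivity: Astrid is the only agent satisfying that background.
Every other fact differs from the presupposition on some backgrounded slot, so none challenges the exhaustivity.

0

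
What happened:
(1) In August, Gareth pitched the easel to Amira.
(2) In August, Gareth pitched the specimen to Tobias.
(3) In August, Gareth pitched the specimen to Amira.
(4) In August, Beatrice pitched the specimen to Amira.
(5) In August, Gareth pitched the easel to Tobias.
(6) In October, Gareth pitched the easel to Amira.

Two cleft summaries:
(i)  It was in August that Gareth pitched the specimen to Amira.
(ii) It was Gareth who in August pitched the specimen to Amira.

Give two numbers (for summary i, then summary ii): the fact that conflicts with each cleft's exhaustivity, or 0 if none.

0, 4

(i): focus "in August". No fact shares same agent, thing, recipient (Gareth / the specimen / Amira) with a different setting. 0.
(ii): focus "Gareth". Looking for same thing, recipient, setting (the specimen / Amira / in August) with some other agent — fact (4) has Beatrice there. Refuted.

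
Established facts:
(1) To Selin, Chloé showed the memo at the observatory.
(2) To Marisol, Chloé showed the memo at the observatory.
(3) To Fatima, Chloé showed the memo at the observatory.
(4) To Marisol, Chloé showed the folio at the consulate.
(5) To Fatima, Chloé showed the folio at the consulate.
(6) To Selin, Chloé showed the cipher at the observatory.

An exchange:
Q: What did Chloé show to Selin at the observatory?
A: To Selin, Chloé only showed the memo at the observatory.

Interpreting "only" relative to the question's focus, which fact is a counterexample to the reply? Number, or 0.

6

The question "What did ...?" targets the thing, so in the reply the focus falls on "the memo".
"Only" then excludes alternative things while the background — Chloé as agent and Selin as recipient and at the observatory as setting — is held fixed.
Fact (6) shares the background with a different thing (the cipher) — counterexample.
(Fact (2) would refute a reading with focus on the recipient — but that is not what the question asks.)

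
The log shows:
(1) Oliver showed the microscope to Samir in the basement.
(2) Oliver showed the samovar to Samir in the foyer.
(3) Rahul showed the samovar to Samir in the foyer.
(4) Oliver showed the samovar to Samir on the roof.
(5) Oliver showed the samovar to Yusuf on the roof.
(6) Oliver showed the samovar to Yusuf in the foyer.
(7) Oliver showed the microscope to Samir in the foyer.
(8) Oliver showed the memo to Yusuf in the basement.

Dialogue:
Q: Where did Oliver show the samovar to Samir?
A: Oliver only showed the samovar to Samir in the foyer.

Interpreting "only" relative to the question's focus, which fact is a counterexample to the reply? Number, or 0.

4

Answering "Where did ...?" puts focus on the setting — here, "in the foyer".
So "only" ranges over settings; the rest (Oliver as agent and the samovar as thing and Samir as recipient) is presupposed.
Fact (4) keeps Oliver as agent and the samovar as thing and Samir as recipient but has setting = on the roof; that refutes the reply.
(Fact (7) would refute a reading with focus on the thing — but that is not what the question asks.)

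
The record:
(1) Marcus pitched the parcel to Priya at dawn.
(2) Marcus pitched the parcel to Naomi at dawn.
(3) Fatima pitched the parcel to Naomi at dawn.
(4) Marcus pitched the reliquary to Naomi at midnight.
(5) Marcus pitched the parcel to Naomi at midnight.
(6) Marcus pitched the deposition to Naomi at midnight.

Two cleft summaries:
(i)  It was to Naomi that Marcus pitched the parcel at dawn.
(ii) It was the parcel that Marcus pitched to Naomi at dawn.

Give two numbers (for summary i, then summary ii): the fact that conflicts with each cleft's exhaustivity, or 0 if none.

(i): focus "Naomi". Looking for Marcus as agent and the parcel as thing and at dawn as setting with some other recipient — fact (1) has Priya there. Refuted.
(ii): focus "the parcel". No fact shares Marcus as agent and Naomi as recipient and at dawn as setting with a different thing. 0.

1, 0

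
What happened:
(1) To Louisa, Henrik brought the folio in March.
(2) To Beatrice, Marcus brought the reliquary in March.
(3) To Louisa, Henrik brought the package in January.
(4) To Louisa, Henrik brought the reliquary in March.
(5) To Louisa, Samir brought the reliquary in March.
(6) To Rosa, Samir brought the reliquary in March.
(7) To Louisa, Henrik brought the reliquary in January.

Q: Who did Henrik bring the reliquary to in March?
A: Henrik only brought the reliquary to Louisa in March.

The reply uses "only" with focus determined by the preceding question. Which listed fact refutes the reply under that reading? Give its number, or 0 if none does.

0

Answering "Who did ... to ...?" puts focus on the recipient — here, "Louisa".
So "only" ranges over recipients; the rest (same agent, thing, setting (Henrik / the reliquary / in March)) is presupposed.
No listed fact shares that background with another recipient. Nothing contradicts the reply.
(Fact (7) would refute a reading with focus on the setting — but that is not what the question asks.)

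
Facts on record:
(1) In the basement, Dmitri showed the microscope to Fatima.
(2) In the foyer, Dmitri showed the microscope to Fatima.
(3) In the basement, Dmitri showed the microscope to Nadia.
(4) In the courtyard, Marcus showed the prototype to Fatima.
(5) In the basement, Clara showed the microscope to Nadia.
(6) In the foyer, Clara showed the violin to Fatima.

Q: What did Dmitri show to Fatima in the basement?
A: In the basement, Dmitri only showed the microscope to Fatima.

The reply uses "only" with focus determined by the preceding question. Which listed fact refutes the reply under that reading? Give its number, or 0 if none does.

Answering "What did ...?" puts focus on the thing — here, "the microscope".
So "only" ranges over things; the rest (agent = Dmitri, recipient = Fatima, setting = in the basement) is presupposed.
No listed fact shares that background with another thing. Nothing contradicts the reply.
(Fact (3) would refute a reading with focus on the recipient — but that is not what the question asks.)

0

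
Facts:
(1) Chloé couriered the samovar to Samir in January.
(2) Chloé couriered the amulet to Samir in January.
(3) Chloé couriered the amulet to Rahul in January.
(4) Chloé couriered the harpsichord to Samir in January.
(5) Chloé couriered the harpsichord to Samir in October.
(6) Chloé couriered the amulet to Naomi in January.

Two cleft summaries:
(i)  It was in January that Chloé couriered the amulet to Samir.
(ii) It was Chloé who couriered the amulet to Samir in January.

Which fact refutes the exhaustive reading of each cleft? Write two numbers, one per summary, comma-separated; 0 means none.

Summary (i) focuses "in January" (the setting); background same agent, thing, recipient (Chloé / the amulet / Samir). No fact matches that background with a different setting, so 0.
Summary (ii) focuses "Chloé" (the agent); background same thing, recipient, setting (the amulet / Samir / in January). No fact matches that background with a different agent, so 0.

0, 0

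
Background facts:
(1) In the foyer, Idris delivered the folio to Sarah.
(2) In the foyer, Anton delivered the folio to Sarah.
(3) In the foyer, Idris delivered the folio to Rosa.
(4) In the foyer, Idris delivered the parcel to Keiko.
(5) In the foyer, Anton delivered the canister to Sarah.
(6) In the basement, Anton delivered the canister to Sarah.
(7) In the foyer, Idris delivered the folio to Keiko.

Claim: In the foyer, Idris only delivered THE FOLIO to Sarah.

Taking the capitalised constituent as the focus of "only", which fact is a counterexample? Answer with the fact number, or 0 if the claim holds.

Focus (in capitals) is "the folio" — the thing. "Only" excludes alternative things while holding fixed Idris as agent and Sarah as recipient and in the foyer as setting.
No fact matches Idris as agent and Sarah as recipient and in the foyer as setting with a different thing — every other fact differs on at least one backgrounded slot. So no fact refutes it.

0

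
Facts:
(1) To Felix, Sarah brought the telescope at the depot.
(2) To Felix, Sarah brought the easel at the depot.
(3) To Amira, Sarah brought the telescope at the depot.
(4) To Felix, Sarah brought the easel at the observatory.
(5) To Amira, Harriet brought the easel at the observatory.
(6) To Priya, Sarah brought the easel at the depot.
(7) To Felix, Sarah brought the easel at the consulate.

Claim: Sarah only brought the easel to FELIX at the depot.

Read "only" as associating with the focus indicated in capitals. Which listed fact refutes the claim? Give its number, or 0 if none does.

6

Focus (in capitals) is "Felix" — the recipient. "Only" excludes alternative recipients while holding fixed same agent, thing, setting (Sarah / the easel / at the depot).
Fact (6) matches on same agent, thing, setting (Sarah / the easel / at the depot), but has recipient = Priya instead. That refutes the claim.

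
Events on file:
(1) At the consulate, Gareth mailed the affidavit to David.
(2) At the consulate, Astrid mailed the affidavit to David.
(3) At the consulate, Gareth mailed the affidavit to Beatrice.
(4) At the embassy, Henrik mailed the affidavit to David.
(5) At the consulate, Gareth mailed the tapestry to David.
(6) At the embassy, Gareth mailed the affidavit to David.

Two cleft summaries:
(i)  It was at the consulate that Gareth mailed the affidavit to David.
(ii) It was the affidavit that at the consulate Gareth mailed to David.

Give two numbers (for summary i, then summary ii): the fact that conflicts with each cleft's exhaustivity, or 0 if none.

(i): focus "at the consulate". Looking for Gareth as agent and the affidavit as thing and David as recipient with some other setting — fact (6) has at the embassy there. Refuted.
(ii): focus "the affidavit". Looking for Gareth as agent and David as recipient and at the consulate as setting with some other thing — fact (5) has the tapestry there. Refuted.

6, 5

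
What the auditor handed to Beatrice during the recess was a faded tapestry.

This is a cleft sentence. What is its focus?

In a pseudo-cleft "What ... was X", the post-copular constituent X is the focus.
Here the focus is "a faded tapestry". The backgrounded (presupposed) material includes "the auditor", "to Beatrice" and "during the recess".

a faded tapestry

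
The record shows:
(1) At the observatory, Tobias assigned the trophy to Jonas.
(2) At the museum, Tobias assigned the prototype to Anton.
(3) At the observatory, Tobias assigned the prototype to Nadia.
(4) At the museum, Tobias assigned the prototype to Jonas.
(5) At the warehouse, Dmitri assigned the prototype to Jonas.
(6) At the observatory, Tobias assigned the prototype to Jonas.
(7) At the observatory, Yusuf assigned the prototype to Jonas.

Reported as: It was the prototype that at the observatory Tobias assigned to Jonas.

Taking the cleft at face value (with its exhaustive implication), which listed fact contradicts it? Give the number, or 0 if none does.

The cleft puts "the prototype" in focus and presupposes the open proposition with Tobias as agent and Jonas as recipient and at the observatory as setting.
The exhaustive reading says no other thing fits that background.
Fact (1) shares the background but with thing = the trophy; exhaustivity is violated.

1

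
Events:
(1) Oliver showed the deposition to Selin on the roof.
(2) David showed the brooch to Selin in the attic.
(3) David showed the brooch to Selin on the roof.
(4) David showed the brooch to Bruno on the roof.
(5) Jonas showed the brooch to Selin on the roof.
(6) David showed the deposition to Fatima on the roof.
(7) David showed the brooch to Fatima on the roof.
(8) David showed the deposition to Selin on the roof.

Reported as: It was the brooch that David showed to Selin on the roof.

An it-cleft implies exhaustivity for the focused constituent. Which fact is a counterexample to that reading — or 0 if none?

8

Focus of the cleft: "the brooch" (the thing). Presupposed background: agent = David, recipient = Selin, setting = on the roof.
Exhaustivity: the brooch is the only thing satisfying that background.
But fact (8) also has agent = David, recipient = Selin, setting = on the roof, with thing = the deposition — so the exhaustive reading fails.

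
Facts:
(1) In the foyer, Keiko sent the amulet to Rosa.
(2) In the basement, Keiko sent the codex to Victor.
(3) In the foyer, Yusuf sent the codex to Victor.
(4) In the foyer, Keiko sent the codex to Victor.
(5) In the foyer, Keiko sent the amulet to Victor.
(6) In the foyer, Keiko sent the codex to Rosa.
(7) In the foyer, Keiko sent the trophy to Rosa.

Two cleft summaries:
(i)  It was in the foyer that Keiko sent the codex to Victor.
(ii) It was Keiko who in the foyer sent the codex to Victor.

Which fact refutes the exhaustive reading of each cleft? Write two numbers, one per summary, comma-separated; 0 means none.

(i): focus "in the foyer". Looking for agent = Keiko, thing = the codex, recipient = Victor with some other setting — fact (2) has in the basement there. Refuted.
(ii): focus "Keiko". Looking for thing = the codex, recipient = Victor, setting = in the foyer with some other agent — fact (3) has Yusuf there. Refuted.

2, 3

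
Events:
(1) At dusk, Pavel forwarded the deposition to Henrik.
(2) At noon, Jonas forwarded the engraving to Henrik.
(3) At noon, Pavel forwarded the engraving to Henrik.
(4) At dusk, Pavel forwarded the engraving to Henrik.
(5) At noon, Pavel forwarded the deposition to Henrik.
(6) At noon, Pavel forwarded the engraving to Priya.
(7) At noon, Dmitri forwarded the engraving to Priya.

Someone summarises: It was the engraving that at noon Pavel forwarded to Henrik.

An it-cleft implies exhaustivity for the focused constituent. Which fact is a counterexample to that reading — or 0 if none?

5

The cleft puts "the engraving" in focus and presupposes the open proposition with agent = Pavel, recipient = Henrik, setting = at noon.
The exhaustive reading says no other thing fits that background.
Fact (5) shares the background but with thing = the deposition; exhaustivity is violated.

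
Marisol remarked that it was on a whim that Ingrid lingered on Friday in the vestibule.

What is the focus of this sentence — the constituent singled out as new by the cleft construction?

In an it-cleft "It was X that/who ...", the clefted constituent X is the focus; the that/who-clause expresses the presupposed open proposition.
Here the focus is "on a whim". The backgrounded (presupposed) material includes "Ingrid", "on Friday" and "in the vestibule".

on a whim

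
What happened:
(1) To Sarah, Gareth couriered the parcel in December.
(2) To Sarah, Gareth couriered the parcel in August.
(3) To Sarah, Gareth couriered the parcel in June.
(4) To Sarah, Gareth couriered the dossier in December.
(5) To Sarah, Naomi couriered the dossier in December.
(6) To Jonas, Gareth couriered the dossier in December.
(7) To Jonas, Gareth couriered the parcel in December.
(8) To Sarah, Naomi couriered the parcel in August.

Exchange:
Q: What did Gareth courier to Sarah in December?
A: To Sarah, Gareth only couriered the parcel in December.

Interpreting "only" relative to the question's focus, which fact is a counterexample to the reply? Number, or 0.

Answering "What did ...?" puts focus on the thing — here, "the parcel".
"Only" then excludes alternative things while the background — agent = Gareth, recipient = Sarah, setting = in December — is held fixed.
Fact (4) keeps agent = Gareth, recipient = Sarah, setting = in December but has thing = the dossier; that refutes the reply.
(Fact (7) would refute a reading with focus on the recipient — but that is not what the question asks.)

4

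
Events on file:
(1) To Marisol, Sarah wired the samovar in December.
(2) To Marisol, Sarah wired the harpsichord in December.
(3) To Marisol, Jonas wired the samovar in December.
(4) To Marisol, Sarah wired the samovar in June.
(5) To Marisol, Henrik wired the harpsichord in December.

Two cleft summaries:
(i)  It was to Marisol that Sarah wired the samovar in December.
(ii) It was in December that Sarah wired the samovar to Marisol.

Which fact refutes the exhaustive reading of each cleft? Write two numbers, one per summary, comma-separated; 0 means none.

0, 4

Summary (i) focuses "Marisol" (the recipient); background same agent, thing, setting (Sarah / the samovar / in December). No fact matches that background with a different recipient, so 0.
Summary (ii) focuses "in December" (the setting); background same agent, thing, recipient (Sarah / the samovar / Marisol). Fact (4) matches that background with setting = in June — refutes (ii).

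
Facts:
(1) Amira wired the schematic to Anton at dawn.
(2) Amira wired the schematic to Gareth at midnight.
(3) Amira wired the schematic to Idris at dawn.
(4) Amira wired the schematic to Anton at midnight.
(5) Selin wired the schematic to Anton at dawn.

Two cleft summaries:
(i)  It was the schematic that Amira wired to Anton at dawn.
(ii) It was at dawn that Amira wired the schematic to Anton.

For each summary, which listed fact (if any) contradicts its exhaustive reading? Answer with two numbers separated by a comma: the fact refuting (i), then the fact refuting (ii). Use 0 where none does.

0, 4

(i): focus "the schematic". No fact shares same agent, recipient, setting (Amira / Anton / at dawn) with a different thing. 0.
(ii): focus "at dawn". Looking for same agent, thing, recipient (Amira / the schematic / Anton) with some other setting — fact (4) has at midnight there. Refuted.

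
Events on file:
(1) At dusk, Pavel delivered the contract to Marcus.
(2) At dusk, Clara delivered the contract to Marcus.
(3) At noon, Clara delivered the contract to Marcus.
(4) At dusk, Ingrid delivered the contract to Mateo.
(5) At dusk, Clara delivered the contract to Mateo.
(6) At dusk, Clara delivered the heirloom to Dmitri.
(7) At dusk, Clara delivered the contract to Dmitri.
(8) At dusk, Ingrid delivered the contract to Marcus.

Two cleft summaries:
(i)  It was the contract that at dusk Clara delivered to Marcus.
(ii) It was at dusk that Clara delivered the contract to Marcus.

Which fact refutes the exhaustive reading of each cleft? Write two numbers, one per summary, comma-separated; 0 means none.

0, 3

Summary (i) focuses "the contract" (the thing); background Clara as agent and Marcus as recipient and at dusk as setting. No fact matches that background with a different thing, so 0.
Summary (ii) focuses "at dusk" (the setting); background Clara as agent and the contract as thing and Marcus as recipient. Fact (3) matches that background with setting = at noon — refutes (ii).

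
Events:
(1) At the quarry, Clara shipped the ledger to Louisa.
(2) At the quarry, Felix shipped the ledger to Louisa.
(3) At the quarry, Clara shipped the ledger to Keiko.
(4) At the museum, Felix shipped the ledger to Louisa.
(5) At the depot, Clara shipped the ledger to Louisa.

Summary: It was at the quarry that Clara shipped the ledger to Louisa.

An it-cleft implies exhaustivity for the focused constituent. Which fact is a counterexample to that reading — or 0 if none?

Focus of the cleft: "at the quarry" (the setting). Presupposed background: same agent, thing, recipient (Clara / the ledger / Louisa).
The exhaustive reading says no other setting fits that background.
But fact (5) also has same agent, thing, recipient (Clara / the ledger / Louisa), with setting = at the depot — so the exhaustive reading fails.

5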